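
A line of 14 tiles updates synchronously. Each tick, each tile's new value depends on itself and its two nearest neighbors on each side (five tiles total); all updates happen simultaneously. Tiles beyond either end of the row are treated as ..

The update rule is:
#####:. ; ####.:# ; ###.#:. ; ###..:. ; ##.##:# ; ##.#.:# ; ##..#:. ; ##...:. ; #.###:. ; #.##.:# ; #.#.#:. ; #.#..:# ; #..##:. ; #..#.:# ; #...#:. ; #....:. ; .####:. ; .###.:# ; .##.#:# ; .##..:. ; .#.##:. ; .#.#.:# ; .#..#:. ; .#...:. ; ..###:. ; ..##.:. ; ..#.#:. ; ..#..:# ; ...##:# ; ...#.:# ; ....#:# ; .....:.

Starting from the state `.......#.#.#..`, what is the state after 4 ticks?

.....##.#.##..
...##.##..#...
.##.###..##...
#.##.#........

#.##.#........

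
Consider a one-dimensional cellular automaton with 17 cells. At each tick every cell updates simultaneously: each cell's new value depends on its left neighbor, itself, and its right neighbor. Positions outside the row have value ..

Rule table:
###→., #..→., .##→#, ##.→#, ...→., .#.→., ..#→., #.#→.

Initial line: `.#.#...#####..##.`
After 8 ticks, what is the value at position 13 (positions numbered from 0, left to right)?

.

.......#...#..##.
..............##.
..............##.  (fixed point — unchanged through tick 8)
position 13 holds .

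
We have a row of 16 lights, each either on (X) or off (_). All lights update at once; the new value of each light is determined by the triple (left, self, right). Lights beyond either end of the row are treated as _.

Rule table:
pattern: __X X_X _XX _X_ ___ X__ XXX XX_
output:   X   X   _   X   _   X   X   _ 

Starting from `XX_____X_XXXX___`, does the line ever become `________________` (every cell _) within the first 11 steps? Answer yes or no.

step 1: __X___XXX_XX_X__
step 2: _XXX_X_X_X__XXX_
step 3: X_X_XXXXXXXX_X_X
step 4: XXXX_XXXXXX_XXXX
step 5: _XX_X_XXXX_X_XX_
step 6: X__XXX_XX_XXX__X
step 7: XXX_X_X__X_X_XXX
step 8: _X_XXXXXXXXXX_X_
step 9: XXX_XXXXXXXX_XXX
step 10: _X_X_XXXXXX_X_X_
step 11: XXXXX_XXXX_XXXXX
step 11 is XXXXX_XXXX_XXXXX, still not uniform _

no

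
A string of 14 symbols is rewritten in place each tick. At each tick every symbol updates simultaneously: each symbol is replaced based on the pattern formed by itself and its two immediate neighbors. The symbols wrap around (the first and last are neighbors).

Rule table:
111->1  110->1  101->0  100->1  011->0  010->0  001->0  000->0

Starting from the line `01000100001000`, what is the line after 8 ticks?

00100010000100
00010001000010
00001000100001
10000100010000
01000010001000
00100001000100
00010000100010
00001000010001

00001000010001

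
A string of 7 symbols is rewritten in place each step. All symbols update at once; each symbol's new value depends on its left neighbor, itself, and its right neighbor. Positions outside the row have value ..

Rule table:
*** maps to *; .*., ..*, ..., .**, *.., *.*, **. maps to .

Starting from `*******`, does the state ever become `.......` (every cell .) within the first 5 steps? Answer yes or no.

yes

.*****.
..***..
...*...
.......
all cells are . at step 4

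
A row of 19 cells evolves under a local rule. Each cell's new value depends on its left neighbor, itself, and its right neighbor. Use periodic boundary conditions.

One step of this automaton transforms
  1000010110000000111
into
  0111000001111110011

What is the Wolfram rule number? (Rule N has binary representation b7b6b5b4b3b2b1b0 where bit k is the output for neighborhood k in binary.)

position 17: 111 → 1  (bit 7 = 1)
position 0: 110 → 0  (bit 6 = 0)
position 6: 101 → 0  (bit 5 = 0)
position 1: 100 → 1  (bit 4 = 1)
position 7: 011 → 0  (bit 3 = 0)
position 5: 010 → 0  (bit 2 = 0)
position 4: 001 → 0  (bit 1 = 0)
position 2: 000 → 1  (bit 0 = 1)
bits b7..b0 = 10010001 = 145

145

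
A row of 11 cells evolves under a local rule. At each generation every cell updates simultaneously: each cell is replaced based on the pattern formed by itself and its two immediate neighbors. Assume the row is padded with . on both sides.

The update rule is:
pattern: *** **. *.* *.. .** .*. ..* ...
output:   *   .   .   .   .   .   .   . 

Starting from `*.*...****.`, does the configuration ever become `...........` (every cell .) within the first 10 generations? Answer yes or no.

yes

.......**..
...........
all cells are . at generation 2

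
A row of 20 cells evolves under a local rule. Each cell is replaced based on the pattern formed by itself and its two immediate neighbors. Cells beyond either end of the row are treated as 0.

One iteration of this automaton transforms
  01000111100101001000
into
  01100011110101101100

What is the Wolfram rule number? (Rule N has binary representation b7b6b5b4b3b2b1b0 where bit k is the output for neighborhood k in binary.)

position 6: 111 → 1  (bit 7 = 1)
position 8: 110 → 1  (bit 6 = 1)
position 12: 101 → 0  (bit 5 = 0)
position 2: 100 → 1  (bit 4 = 1)
position 5: 011 → 0  (bit 3 = 0)
position 1: 010 → 1  (bit 2 = 1)
position 0: 001 → 0  (bit 1 = 0)
position 3: 000 → 0  (bit 0 = 0)
bits b7..b0 = 11010100 = 212

212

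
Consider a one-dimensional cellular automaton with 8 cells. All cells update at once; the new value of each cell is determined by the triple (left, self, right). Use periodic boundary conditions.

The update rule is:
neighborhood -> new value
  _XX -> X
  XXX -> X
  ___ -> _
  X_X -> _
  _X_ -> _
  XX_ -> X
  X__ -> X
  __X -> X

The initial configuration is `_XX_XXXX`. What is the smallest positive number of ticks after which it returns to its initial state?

1

tick 1: _XX_XXXX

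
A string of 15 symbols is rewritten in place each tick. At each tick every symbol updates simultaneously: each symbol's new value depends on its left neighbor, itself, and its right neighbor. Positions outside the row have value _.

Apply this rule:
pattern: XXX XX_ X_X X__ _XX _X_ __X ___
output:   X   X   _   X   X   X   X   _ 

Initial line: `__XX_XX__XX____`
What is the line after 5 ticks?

XXXX_XXXXXXXXXX

tick 1: _XXX_XXXXXXX___
tick 2: XXXX_XXXXXXXX__
tick 3: XXXX_XXXXXXXXX_
tick 4: XXXX_XXXXXXXXXX
tick 5: XXXX_XXXXXXXXXX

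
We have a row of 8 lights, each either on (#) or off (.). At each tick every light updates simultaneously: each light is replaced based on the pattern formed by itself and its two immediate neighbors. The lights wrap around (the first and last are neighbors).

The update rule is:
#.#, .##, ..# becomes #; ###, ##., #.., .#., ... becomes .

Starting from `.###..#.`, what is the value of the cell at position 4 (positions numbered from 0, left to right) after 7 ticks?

.

##...#..
#...#..#
...#..##
..#..##.
.#..##..
#..##...
..##...#
position 4 holds .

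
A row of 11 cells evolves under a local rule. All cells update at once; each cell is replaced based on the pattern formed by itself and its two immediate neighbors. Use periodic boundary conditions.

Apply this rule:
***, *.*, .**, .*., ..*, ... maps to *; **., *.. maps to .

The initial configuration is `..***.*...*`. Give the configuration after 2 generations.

.***.**.***
***.**.***.

***.**.***.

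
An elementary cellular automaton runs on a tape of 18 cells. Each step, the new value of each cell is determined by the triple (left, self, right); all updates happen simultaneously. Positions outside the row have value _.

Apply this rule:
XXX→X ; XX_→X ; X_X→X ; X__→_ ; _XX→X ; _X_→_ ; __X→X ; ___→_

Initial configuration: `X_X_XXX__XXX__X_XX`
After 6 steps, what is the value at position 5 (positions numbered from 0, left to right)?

X

_X_XXXX_XXXX_X_XXX
X_XXXXXXXXXXX_XXXX
_XXXXXXXXXXXXXXXXX
XXXXXXXXXXXXXXXXXX
XXXXXXXXXXXXXXXXXX  (fixed point — unchanged through step 6)
position 5 holds X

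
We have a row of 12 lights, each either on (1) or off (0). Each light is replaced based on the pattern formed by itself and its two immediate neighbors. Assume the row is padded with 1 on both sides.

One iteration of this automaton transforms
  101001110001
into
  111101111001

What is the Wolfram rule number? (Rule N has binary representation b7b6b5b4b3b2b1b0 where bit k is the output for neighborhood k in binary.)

position 6: 111 → 1  (bit 7 = 1)
position 0: 110 → 1  (bit 6 = 1)
position 1: 101 → 1  (bit 5 = 1)
position 3: 100 → 1  (bit 4 = 1)
position 5: 011 → 1  (bit 3 = 1)
position 2: 010 → 1  (bit 2 = 1)
position 4: 001 → 0  (bit 1 = 0)
position 9: 000 → 0  (bit 0 = 0)
bits b7..b0 = 11111100 = 252

252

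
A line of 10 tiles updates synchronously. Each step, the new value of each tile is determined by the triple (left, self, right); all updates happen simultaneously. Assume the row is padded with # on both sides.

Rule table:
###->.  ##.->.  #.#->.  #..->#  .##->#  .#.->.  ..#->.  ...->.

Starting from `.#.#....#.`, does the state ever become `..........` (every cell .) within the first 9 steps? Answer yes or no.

no

....#.....
#....#....
.#....#...
..#....#..
#..#....#.
.#..#.....
..#..#....
#..#..#...
.#..#..#..
step 9 is .#..#..#.., still not uniform .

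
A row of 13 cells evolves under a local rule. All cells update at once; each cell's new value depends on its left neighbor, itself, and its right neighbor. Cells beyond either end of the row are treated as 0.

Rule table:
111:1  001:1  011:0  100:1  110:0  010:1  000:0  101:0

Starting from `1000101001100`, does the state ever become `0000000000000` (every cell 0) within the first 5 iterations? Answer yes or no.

no

iteration 1: 1101101110010
iteration 2: 0000000101111
iteration 3: 0000001100110
iteration 4: 0000010011001
iteration 5: 0000111100111
iteration 5 is 0000111100111, still not uniform 0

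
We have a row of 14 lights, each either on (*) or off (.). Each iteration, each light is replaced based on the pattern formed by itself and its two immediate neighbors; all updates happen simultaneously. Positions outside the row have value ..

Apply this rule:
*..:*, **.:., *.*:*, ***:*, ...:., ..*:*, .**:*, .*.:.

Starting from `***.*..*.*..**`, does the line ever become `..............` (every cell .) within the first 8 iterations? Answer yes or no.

**.*.**.*.***.
*.*.**.*.***.*
.*.**.*.***.*.
*.**.*.***.*.*
.**.*.***.*.*.
**.*.***.*.*.*
*.*.***.*.*.*.
.*.***.*.*.*.*
iteration 8 is .*.***.*.*.*.*, still not uniform .

no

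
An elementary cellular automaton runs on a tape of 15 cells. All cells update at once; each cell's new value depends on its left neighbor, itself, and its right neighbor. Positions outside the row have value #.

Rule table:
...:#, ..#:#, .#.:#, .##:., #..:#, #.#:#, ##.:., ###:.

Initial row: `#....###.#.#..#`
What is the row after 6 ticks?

#....###......#

tick 1: .####...######.
tick 2: #....###......#
tick 3: .####...######.  (repeats tick 1; period 2)
tick 6: #....###......#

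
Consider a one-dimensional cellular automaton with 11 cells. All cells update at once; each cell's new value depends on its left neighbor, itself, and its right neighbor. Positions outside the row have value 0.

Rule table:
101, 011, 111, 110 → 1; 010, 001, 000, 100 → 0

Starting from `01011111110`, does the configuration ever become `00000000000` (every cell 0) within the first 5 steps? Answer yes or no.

no

step 1: 00111111110
step 2: 00111111110  (fixed point — unchanged through step 5)
step 5 is 00111111110, still not uniform 0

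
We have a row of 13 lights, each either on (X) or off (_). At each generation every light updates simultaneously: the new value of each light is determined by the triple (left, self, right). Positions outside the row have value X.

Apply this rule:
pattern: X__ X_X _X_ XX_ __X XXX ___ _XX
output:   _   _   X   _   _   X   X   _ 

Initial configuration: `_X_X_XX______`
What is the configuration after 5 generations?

_X_X__XXXXX__

generation 1: _X_X____XXXX_
generation 2: _X_X_XX__XX__
generation 3: _X_X_________
generation 4: _X_X_XXXXXXX_
generation 5: _X_X__XXXXX__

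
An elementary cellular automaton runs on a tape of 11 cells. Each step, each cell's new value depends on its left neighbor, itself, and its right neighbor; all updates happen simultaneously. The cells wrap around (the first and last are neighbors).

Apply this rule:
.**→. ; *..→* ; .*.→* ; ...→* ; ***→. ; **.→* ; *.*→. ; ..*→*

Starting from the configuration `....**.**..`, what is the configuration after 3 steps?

****.*..***
...*.***...
****...****

****...****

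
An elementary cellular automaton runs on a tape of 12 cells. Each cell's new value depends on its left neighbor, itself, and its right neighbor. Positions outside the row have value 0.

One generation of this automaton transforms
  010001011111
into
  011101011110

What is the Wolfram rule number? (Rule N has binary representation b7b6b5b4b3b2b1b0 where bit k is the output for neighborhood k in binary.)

157

position 8: 111 → 1  (bit 7 = 1)
position 11: 110 → 0  (bit 6 = 0)
position 6: 101 → 0  (bit 5 = 0)
position 2: 100 → 1  (bit 4 = 1)
position 7: 011 → 1  (bit 3 = 1)
position 1: 010 → 1  (bit 2 = 1)
position 0: 001 → 0  (bit 1 = 0)
position 3: 000 → 1  (bit 0 = 1)
bits b7..b0 = 10011101 = 157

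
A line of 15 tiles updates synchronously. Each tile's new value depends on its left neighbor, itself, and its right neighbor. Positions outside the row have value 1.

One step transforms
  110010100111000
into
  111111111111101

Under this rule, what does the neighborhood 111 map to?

At position 0 the neighborhood is 111; the next row has 1 there.

1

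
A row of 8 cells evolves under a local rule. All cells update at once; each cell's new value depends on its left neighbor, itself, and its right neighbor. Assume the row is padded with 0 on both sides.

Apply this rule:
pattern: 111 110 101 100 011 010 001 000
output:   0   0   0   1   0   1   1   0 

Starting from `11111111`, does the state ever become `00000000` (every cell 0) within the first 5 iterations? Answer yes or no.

yes

00000000
all cells are 0 at iteration 1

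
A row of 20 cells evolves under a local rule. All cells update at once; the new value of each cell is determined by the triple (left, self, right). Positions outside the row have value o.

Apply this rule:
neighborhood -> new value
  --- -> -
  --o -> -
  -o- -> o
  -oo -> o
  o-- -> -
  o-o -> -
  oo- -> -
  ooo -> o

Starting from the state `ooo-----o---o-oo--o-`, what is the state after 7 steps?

step 1: oo------o---o-o---o-
step 2: o-------o---o-o---o-
step 3: --------o---o-o---o-
step 4: --------o---o-o---o-  (fixed point — unchanged through step 7)

--------o---o-o---o-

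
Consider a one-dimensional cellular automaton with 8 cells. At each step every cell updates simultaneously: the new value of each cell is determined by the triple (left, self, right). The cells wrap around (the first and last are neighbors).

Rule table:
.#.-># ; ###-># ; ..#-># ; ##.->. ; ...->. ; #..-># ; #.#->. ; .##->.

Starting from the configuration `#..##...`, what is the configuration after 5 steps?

###..#.#
##.###..
....#.##
#..##...  (repeats step 0; period 4)
step 5: ###..#.#

###..#.#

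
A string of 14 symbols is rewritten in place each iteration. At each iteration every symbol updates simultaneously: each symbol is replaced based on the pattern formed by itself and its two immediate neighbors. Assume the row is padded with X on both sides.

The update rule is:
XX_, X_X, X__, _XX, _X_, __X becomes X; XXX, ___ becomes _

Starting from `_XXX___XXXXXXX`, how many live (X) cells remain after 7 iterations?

9

iteration 1: XX_XX_XX______
iteration 2: _XXXXXXXX____X
iteration 3: XX______XX__XX
iteration 4: _XX____XXXXXX_
iteration 5: XXXX__XX____XX
iteration 6: ___XXXXXX__XX_
iteration 7: X_XX____XXXXXX
count of X: 9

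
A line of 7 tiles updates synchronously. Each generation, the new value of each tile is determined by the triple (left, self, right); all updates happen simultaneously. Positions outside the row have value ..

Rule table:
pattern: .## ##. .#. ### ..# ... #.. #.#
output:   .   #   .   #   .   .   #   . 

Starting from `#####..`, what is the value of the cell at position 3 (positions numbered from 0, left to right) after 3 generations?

generation 1: .#####.
generation 2: ..#####
generation 3: ...####
position 3 holds #

#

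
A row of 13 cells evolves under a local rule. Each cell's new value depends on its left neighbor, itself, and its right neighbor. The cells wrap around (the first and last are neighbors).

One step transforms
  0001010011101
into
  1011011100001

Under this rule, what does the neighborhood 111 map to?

0

At position 9 the neighborhood is 111; the next row has 0 there.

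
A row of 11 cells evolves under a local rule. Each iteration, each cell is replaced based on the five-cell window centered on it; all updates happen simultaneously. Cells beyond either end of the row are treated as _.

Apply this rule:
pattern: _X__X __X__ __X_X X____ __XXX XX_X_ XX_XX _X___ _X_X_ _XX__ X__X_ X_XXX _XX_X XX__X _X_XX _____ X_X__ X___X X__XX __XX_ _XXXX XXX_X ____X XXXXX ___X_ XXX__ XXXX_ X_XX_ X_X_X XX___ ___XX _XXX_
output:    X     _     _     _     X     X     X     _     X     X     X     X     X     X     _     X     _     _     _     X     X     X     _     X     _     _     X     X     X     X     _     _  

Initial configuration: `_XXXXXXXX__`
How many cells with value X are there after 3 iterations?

8

_XXXXXXX_X_
_XXXXXXXX__  (repeats iteration 0; period 2)
iteration 3: _XXXXXXX_X_
count of X: 8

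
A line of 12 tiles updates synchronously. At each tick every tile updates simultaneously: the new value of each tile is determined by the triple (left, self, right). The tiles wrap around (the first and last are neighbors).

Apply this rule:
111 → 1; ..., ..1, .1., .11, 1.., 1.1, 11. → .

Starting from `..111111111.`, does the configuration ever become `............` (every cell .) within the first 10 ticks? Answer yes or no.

...1111111..
....11111...
.....111....
......1.....
............
all cells are . at tick 5

yes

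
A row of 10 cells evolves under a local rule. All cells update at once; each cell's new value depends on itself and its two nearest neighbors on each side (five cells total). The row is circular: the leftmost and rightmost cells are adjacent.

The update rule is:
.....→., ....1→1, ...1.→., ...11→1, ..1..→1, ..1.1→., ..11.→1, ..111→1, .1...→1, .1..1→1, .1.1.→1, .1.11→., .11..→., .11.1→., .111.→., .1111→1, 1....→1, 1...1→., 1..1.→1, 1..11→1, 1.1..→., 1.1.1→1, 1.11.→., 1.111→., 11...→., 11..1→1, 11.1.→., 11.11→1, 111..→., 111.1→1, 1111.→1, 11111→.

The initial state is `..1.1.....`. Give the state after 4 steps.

1..1.11...
111.......
1...1...11
....11.11.

....11.11.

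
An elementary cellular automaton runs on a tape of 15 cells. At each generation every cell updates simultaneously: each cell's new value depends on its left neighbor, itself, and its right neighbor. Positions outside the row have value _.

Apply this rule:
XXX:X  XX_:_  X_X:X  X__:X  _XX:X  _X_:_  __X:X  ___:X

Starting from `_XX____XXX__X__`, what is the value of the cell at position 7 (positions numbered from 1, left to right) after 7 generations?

_

XX_XXXXXX_XX_XX
X_XXXXXX_XX_XX_
_XXXXXX_XX_XX_X
XXXXXX_XX_XX_X_
XXXXX_XX_XX_X_X
XXXX_XX_XX_X_X_
XXX_XX_XX_X_X_X
position 7 holds _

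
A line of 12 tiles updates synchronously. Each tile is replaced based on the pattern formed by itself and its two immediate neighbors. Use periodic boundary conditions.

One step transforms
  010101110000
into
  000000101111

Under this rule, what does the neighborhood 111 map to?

At position 6 the neighborhood is 111; the next row has 1 there.

1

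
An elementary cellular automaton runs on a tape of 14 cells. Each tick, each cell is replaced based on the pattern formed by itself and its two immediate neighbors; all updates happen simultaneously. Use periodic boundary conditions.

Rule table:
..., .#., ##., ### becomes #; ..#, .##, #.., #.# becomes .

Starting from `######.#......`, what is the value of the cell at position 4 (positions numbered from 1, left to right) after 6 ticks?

.#####.#.####.
..####.#..###.
#..###.#...##.
#...##.#.#..#.
#.#..#.#.#..#.
#.#..#.#.#..#.
position 4 holds .

.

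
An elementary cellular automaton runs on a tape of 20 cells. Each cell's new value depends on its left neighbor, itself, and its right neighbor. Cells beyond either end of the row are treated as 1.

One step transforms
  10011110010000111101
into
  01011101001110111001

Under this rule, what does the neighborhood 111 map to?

1

At position 4 the neighborhood is 111; the next row has 1 there.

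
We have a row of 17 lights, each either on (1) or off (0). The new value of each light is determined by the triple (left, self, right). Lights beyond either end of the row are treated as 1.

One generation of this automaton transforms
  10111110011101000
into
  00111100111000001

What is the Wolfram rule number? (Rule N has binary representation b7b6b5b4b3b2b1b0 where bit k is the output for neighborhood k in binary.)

position 3: 111 → 1  (bit 7 = 1)
position 0: 110 → 0  (bit 6 = 0)
position 1: 101 → 0  (bit 5 = 0)
position 7: 100 → 0  (bit 4 = 0)
position 2: 011 → 1  (bit 3 = 1)
position 13: 010 → 0  (bit 2 = 0)
position 8: 001 → 1  (bit 1 = 1)
position 15: 000 → 0  (bit 0 = 0)
bits b7..b0 = 10001010 = 138

138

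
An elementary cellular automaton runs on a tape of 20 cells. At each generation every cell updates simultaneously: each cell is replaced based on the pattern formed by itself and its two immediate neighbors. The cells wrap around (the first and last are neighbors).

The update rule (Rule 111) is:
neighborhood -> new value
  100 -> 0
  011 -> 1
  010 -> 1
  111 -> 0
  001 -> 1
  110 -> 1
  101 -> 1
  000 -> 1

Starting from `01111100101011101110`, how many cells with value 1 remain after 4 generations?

generation 1: 11000101111110111010
generation 2: 11011111000011101111
generation 3: 01110001011110111000
generation 4: 11010111110011101011
count of 1: 14

14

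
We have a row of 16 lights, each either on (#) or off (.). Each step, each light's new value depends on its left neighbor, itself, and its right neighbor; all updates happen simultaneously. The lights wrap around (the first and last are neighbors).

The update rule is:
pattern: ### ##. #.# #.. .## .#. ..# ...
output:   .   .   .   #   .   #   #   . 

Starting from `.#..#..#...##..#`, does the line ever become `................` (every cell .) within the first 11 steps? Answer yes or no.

yes

.########.#..###
..........###...
.........#...#..
........###.###.
.......#.......#
#.....###.....##
.#...#...#...#..
###.###.###.###.
................
all cells are . at step 9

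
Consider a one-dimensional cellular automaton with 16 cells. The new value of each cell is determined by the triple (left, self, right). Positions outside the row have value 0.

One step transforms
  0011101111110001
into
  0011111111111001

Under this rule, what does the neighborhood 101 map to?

1

At position 5 the neighborhood is 101; the next row has 1 there.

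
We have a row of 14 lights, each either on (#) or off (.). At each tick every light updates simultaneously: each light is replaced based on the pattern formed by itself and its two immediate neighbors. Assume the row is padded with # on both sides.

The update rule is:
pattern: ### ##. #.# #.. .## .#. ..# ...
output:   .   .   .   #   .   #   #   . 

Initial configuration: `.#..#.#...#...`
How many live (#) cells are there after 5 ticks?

4

.####.##.###.#
..............
#............#
.#..........#.
.##........##.
count of #: 4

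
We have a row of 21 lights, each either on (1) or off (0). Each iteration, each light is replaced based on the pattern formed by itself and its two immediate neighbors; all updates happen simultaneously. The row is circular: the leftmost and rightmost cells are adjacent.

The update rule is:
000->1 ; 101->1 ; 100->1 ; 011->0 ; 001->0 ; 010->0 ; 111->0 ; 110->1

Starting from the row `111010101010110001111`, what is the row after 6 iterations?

100110011010101111001

001101010101011100000
100110101010100111111
110011010101010000000
011001101010101111110
001100110101010000011
100110011010101111001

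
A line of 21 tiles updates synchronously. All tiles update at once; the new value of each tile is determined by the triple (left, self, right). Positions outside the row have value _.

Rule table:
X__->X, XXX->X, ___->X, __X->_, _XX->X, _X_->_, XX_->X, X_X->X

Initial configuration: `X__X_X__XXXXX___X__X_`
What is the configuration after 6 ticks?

X__X_XXXXXXXXXXXXXXXX

_X__X_X_XXXXXXX__X__X
__X__X_XXXXXXXXX__X__
X__X__XXXXXXXXXXX__XX
_X__X_XXXXXXXXXXXX_XX
__X__XXXXXXXXXXXXXXXX
X__X_XXXXXXXXXXXXXXXX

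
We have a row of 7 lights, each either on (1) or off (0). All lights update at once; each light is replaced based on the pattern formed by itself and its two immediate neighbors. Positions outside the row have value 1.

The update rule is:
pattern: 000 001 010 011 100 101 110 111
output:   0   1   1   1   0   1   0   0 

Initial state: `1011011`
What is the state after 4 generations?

0110110

generation 1: 0110110
generation 2: 1101101
generation 3: 0011011
generation 4: 0110110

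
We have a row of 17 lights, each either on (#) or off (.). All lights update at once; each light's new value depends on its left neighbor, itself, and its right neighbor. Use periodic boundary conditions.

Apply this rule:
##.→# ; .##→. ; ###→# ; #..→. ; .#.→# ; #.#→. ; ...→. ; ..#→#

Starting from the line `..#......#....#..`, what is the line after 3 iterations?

.##.....##...##..
#.#....#.#..#.#..
#.#...##.#.##.#.#

#.#...##.#.##.#.#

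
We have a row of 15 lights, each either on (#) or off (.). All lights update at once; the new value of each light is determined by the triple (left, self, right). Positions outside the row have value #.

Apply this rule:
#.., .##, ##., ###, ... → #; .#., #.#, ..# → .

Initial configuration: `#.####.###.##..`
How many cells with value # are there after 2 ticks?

#.####.###.###.
#.####.###.###.
count of #: 11

11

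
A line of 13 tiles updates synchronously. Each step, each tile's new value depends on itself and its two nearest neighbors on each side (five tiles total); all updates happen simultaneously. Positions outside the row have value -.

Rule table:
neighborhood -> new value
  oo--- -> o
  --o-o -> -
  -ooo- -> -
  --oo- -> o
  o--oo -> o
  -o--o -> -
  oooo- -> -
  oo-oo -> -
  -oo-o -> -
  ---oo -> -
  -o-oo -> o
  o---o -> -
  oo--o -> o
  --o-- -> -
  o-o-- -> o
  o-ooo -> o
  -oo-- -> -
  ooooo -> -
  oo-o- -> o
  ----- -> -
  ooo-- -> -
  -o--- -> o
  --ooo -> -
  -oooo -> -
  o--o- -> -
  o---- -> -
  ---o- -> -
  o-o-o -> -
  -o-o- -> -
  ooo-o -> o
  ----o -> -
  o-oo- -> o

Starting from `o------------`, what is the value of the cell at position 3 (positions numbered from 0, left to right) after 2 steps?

-o-----------
--o----------
position 3 holds -

-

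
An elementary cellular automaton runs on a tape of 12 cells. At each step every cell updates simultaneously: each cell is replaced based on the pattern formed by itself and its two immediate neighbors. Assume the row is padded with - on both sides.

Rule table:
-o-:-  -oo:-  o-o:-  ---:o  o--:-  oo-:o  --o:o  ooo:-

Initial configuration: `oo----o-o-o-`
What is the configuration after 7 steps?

--ooo----o-o

-o-ooo------
o----o-ooooo
--ooo------o
oo--o-ooooo-
-o-o------o-
o----ooooo--
--ooo----o-o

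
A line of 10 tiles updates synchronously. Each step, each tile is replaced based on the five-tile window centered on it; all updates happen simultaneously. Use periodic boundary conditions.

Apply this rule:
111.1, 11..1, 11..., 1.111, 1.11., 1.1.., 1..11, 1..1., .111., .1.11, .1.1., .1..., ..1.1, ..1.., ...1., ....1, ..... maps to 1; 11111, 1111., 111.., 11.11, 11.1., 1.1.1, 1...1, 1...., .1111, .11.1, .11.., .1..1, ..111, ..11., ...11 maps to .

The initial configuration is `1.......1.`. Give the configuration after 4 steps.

....1.1...

11.1111111
.1.1......
11111.1111
....1.1...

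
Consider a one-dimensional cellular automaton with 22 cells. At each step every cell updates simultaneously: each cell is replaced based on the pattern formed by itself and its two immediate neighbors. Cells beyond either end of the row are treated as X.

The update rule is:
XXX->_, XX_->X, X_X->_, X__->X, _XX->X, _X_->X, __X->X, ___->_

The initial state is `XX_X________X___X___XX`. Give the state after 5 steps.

_X_XX______XXX_XXX_XX_
_X_XXX____XX_X_X_X_XX_
_X_X_XX__XXX_X_X_X_XX_
_X_X_XXXXX_X_X_X_X_XX_
_X_X_X___X_X_X_X_X_XX_

_X_X_X___X_X_X_X_X_XX_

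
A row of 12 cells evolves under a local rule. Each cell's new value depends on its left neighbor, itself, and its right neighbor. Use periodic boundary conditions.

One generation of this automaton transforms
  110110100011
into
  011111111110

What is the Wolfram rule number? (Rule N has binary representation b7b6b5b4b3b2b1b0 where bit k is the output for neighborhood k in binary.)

position 0: 111 → 0  (bit 7 = 0)
position 1: 110 → 1  (bit 6 = 1)
position 2: 101 → 1  (bit 5 = 1)
position 7: 100 → 1  (bit 4 = 1)
position 3: 011 → 1  (bit 3 = 1)
position 6: 010 → 1  (bit 2 = 1)
position 9: 001 → 1  (bit 1 = 1)
position 8: 000 → 1  (bit 0 = 1)
bits b7..b0 = 01111111 = 127

127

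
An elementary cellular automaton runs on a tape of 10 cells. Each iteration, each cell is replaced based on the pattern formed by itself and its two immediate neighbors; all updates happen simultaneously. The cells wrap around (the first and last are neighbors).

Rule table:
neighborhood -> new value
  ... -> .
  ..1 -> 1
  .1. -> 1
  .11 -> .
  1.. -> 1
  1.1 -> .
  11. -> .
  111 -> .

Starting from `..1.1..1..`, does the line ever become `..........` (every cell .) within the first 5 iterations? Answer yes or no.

.11.11111.
1........1
.1......1.
111....111
...1..1...
iteration 5 is ...1..1..., still not uniform .

no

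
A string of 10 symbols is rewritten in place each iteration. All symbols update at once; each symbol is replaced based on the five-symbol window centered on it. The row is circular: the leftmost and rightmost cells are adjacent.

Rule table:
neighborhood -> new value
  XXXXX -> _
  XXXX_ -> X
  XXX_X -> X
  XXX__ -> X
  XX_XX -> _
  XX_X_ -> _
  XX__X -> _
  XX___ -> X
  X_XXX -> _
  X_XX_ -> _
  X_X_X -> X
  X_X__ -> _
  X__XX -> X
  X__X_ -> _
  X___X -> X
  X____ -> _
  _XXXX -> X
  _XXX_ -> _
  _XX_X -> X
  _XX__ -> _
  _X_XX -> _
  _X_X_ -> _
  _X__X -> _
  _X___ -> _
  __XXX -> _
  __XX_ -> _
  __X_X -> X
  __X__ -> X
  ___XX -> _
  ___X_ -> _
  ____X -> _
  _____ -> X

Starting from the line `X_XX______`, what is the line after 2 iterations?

X_X_X_____

X___X_XX__
X_X_X_____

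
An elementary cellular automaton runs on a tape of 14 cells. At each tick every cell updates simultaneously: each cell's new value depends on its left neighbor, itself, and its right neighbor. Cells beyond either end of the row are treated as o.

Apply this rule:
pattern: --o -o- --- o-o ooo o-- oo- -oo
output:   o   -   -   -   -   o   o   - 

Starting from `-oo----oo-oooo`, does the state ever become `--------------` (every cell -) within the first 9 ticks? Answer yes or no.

no

tick 1: --oo--o-o-----
tick 2: oo-ooo---o---o
tick 3: -o---oo-o-o-o-
tick 4: --o-o-o-------
tick 5: oo-----o-----o
tick 6: -oo---o-o---o-
tick 7: --oo-o---o-o--
tick 8: oo-o--o-o---oo
tick 9: -o--oo---o-o--
tick 9 is -o--oo---o-o--, still not uniform -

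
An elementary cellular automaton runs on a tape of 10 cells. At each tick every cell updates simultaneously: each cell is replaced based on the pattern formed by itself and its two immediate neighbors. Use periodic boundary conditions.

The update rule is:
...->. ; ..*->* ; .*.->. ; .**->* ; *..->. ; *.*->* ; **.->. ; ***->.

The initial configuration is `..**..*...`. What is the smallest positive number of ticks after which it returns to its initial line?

10

.**..*....
**..*.....
*..*.....*
..*.....**
.*.....**.
*.....**..
.....**..*
....**..*.
...**..*..
..**..*...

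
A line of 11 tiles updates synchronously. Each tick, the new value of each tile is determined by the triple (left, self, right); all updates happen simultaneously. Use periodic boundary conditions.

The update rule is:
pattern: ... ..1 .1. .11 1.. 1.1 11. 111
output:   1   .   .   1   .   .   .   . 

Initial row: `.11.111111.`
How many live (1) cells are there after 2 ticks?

.1..1......
......11111
count of 1: 5

5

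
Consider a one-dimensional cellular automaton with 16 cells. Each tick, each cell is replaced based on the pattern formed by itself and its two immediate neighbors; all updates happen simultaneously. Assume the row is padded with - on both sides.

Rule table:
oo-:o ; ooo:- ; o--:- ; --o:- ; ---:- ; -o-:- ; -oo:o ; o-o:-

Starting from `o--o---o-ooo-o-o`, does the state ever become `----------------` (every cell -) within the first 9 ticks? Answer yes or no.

---------o-o----
----------------
all cells are - at tick 2

yes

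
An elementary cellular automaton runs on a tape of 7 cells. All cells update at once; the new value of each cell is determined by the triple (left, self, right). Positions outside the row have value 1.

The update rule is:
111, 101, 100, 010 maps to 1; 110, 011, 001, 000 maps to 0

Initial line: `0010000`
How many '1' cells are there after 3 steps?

5

step 1: 1011000
step 2: 0100100
step 3: 1110110
count of 1: 5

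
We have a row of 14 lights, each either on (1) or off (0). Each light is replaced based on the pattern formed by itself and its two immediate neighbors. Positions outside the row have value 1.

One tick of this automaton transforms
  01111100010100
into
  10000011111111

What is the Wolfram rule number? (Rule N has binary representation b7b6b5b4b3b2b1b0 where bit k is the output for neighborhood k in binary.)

55

position 2: 111 → 0  (bit 7 = 0)
position 5: 110 → 0  (bit 6 = 0)
position 0: 101 → 1  (bit 5 = 1)
position 6: 100 → 1  (bit 4 = 1)
position 1: 011 → 0  (bit 3 = 0)
position 9: 010 → 1  (bit 2 = 1)
position 8: 001 → 1  (bit 1 = 1)
position 7: 000 → 1  (bit 0 = 1)
bits b7..b0 = 00110111 = 55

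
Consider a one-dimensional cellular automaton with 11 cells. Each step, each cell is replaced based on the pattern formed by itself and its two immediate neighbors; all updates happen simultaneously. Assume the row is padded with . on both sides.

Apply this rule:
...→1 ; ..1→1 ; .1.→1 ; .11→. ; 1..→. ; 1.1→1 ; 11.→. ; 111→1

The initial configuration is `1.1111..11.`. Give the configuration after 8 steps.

11.11..1...
..1...11.11
111.11..1..
.1.1...11.1
1111.11..11
.11.1...1..
1..11.111.1
1.1..1.1.11

1.1..1.1.11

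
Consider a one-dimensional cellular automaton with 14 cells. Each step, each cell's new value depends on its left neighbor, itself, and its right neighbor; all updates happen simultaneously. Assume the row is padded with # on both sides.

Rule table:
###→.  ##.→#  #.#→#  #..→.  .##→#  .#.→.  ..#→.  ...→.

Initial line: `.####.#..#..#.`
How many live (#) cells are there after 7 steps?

step 1: ##..##.......#
step 2: .#..##.......#
step 3: #...##.......#
step 4: #...##.......#  (fixed point — unchanged through step 7)
count of #: 4

4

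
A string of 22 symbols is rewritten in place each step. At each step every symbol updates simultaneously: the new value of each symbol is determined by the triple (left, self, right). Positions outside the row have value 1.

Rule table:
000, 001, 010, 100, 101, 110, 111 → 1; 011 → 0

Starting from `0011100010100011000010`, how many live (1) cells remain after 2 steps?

20

step 1: 1101111111111101111111
step 2: 1110111111111110111111
count of 1: 20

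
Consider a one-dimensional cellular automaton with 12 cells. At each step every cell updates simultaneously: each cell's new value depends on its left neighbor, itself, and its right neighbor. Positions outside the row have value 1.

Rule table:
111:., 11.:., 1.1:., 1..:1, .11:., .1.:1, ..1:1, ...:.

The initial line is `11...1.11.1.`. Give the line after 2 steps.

111...1..11.

..1.11....1.
111...1..11.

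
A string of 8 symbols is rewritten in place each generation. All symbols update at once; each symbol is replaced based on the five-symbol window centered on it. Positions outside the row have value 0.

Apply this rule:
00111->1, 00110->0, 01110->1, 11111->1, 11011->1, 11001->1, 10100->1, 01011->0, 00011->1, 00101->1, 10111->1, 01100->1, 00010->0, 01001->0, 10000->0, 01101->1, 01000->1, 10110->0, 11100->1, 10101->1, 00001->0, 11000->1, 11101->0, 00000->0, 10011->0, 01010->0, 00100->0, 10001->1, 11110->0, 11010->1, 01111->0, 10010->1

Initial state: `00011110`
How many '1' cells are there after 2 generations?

4

00110011
01011001
count of 1: 4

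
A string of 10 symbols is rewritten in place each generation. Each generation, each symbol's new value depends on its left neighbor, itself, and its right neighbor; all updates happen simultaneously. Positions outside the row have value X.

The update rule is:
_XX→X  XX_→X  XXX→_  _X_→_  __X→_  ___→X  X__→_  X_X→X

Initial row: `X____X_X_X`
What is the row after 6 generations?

X_XX_X_X__

X_XX__X_XX
XXXX___XX_
___X_X_XXX
_X__X_XX__
X____XXX__
X_XX_X_X__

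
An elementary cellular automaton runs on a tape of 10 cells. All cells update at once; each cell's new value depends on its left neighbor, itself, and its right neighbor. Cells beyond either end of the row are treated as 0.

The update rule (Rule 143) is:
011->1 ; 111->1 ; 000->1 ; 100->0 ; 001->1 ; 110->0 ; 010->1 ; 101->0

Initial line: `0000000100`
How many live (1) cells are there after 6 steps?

6

1111111101
1111111001
1111110011
1111100110
1111001100
1110011001
count of 1: 6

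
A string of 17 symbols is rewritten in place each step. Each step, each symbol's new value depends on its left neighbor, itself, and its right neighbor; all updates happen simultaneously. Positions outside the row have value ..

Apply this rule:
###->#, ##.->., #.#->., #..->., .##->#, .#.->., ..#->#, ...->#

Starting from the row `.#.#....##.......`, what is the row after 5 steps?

#....####..######
..######..######.
#######..######..
######..######..#
#####..######..#.

#####..######..#.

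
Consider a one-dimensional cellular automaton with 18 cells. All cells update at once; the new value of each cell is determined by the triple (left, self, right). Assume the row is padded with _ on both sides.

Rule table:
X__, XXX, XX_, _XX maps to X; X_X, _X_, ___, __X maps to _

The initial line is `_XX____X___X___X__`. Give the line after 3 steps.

_XXXXX____X___X___

_XXX____X___X___X_
_XXXX____X___X___X
_XXXXX____X___X___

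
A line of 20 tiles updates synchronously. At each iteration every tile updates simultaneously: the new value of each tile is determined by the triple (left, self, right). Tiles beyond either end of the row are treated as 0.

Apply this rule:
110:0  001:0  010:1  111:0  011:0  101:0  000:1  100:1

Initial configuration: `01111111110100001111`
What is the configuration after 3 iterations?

00000000001111000000

00000000000111100000
11111111110000011111
00000000001111000000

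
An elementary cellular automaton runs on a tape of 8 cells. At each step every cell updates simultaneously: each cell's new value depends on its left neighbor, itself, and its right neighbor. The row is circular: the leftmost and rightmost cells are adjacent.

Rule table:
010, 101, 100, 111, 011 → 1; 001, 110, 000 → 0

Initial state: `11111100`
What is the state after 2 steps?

11110111

step 1: 11111010
step 2: 11110111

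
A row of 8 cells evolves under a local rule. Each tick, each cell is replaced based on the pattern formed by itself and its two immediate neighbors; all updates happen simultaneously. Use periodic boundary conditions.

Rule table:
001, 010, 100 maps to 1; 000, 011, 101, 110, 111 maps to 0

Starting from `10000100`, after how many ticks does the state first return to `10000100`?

6

11001111
00110000
01001000
11111100
00000011
10000100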